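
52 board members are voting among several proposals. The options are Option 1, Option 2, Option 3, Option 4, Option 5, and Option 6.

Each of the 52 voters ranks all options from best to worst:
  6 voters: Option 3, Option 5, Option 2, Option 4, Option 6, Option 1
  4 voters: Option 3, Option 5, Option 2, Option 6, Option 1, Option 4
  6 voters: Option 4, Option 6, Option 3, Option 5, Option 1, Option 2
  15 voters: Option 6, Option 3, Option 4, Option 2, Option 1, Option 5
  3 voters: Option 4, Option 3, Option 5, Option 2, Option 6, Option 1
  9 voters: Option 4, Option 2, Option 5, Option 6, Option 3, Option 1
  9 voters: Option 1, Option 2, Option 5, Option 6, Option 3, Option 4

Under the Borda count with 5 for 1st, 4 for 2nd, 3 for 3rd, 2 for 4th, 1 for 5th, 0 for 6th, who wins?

Option 3

Option 1: 6×0 + 4×1 + 6×1 + 15×1 + 3×0 + 9×0 + 9×5 = 70
Option 2: 6×3 + 4×3 + 6×0 + 15×2 + 3×2 + 9×4 + 9×4 = 138
Option 3: 6×5 + 4×5 + 6×3 + 15×4 + 3×4 + 9×1 + 9×1 = 158
Option 4: 6×2 + 4×0 + 6×5 + 15×3 + 3×5 + 9×5 + 9×0 = 147
Option 5: 6×4 + 4×4 + 6×2 + 15×0 + 3×3 + 9×3 + 9×3 = 115
Option 6: 6×1 + 4×2 + 6×4 + 15×5 + 3×1 + 9×2 + 9×2 = 152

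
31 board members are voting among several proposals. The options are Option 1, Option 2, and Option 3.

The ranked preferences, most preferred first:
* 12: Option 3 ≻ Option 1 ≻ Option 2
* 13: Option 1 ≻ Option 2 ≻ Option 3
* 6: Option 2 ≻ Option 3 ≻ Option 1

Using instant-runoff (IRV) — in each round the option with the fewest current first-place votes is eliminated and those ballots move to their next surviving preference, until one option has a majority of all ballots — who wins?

Round 1: Option 1 13, Option 2 6, Option 3 12. Option 2 eliminated.
Round 2: Option 1 13, Option 3 18. Option 3 has a majority (≥16).

Option 3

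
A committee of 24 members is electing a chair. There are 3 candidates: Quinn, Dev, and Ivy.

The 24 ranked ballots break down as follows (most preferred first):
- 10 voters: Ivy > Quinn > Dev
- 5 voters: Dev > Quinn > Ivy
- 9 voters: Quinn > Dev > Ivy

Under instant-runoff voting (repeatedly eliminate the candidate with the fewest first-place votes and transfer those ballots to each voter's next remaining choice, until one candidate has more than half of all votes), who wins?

Quinn

Round 1: Quinn 9, Dev 5, Ivy 10. Dev eliminated.
Round 2: Quinn 14, Ivy 10. Quinn has a majority (≥13).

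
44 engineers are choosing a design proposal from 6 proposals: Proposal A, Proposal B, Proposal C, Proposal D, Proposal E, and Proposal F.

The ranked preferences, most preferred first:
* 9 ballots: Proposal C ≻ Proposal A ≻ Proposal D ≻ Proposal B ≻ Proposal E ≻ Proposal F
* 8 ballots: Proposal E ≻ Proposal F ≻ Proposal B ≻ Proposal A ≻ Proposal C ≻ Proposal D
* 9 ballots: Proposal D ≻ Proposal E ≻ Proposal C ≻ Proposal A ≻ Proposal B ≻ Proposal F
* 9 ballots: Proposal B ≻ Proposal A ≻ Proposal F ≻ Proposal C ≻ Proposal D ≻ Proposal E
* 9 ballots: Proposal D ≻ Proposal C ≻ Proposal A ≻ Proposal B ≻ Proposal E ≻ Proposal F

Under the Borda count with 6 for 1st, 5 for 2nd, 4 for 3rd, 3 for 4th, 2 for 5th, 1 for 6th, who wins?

Proposal A: 9×5 + 8×3 + 9×3 + 9×5 + 9×4 = 177
Proposal B: 9×3 + 8×4 + 9×2 + 9×6 + 9×3 = 158
Proposal C: 9×6 + 8×2 + 9×4 + 9×3 + 9×5 = 178
Proposal D: 9×4 + 8×1 + 9×6 + 9×2 + 9×6 = 170
Proposal E: 9×2 + 8×6 + 9×5 + 9×1 + 9×2 = 138
Proposal F: 9×1 + 8×5 + 9×1 + 9×4 + 9×1 = 103

Proposal C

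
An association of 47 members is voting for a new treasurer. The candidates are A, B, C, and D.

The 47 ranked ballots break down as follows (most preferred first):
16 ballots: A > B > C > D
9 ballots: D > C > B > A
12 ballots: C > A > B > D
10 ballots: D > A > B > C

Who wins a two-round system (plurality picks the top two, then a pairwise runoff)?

Round 1 first-place votes: A 16, B 0, C 12, D 19. D and A advance.
Runoff: D is ranked above A on 19 ballots, A above D on 28.

A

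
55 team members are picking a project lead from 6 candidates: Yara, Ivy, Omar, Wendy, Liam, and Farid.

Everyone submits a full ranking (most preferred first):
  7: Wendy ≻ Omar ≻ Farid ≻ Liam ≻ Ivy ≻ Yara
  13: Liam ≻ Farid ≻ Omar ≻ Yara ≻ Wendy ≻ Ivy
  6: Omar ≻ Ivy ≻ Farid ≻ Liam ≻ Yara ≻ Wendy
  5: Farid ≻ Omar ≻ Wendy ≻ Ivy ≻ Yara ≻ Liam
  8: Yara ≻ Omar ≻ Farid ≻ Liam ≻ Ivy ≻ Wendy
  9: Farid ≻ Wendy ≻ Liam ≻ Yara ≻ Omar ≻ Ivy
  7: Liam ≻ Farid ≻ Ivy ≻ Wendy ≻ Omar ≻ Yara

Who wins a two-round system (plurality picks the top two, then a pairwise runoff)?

Round 1 first-place votes: Yara 8, Ivy 0, Omar 6, Wendy 7, Liam 20, Farid 14. Liam and Farid advance.
Runoff: Liam is ranked above Farid on 20 ballots, Farid above Liam on 35.

Farid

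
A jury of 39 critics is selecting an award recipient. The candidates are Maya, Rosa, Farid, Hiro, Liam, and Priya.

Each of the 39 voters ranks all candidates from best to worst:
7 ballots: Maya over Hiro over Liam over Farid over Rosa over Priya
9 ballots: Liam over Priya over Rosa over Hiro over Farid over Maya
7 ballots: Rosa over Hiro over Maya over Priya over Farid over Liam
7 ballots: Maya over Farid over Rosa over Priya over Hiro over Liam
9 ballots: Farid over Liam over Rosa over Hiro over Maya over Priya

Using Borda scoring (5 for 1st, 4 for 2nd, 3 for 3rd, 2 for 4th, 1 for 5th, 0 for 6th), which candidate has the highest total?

Rosa

Maya: 7×5 + 9×0 + 7×3 + 7×5 + 9×1 = 100
Rosa: 7×1 + 9×3 + 7×5 + 7×3 + 9×3 = 117
Farid: 7×2 + 9×1 + 7×1 + 7×4 + 9×5 = 103
Hiro: 7×4 + 9×2 + 7×4 + 7×1 + 9×2 = 99
Liam: 7×3 + 9×5 + 7×0 + 7×0 + 9×4 = 102
Priya: 7×0 + 9×4 + 7×2 + 7×2 + 9×0 = 64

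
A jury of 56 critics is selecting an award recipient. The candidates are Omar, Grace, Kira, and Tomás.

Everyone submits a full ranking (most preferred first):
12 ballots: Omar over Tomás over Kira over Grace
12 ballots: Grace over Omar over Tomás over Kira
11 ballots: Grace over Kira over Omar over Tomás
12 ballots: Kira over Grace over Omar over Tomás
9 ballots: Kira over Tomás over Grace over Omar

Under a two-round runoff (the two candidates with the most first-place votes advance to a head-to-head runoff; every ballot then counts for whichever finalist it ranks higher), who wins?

Kira

Round 1 first-place votes: Omar 12, Grace 23, Kira 21, Tomás 0. Grace and Kira advance.
Runoff: Grace is ranked above Kira on 23 ballots, Kira above Grace on 33.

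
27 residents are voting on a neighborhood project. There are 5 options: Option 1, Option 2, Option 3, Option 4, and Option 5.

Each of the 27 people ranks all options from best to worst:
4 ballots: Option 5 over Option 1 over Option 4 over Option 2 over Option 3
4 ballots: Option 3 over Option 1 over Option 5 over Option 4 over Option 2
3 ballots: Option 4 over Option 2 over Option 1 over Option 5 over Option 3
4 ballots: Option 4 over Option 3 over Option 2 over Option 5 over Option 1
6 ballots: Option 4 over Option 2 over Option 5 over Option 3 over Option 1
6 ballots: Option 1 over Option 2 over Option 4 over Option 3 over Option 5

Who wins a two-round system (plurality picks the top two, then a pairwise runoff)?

Option 1

Round 1 first-place votes: Option 1 6, Option 2 0, Option 3 4, Option 4 13, Option 5 4. Option 4 and Option 1 advance.
Runoff: Option 4 is ranked above Option 1 on 13 ballots, Option 1 above Option 4 on 14.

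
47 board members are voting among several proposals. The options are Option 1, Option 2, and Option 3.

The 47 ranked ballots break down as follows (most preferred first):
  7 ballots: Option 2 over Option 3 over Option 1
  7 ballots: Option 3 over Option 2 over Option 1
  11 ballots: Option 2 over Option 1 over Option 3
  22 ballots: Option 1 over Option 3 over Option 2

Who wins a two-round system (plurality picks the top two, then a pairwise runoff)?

Round 1 first-place votes: Option 1 22, Option 2 18, Option 3 7. Option 1 and Option 2 advance.
Runoff: Option 1 is ranked above Option 2 on 22 ballots, Option 2 above Option 1 on 25.

Option 2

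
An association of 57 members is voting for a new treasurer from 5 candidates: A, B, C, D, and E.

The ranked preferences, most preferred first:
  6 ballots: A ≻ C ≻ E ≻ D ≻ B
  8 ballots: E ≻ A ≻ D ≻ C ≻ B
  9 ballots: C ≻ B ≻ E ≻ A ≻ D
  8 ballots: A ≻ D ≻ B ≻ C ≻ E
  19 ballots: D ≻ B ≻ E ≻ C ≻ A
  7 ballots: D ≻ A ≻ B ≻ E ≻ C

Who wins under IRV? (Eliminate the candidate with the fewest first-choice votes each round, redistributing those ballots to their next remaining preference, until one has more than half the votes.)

A

Round 1: A 14, B 0, C 9, D 26, E 8. B eliminated.
Round 2: A 14, C 9, D 26, E 8. E eliminated.
Round 3: A 22, C 9, D 26. C eliminated.
Round 4: A 31, D 26. A has a majority (≥29).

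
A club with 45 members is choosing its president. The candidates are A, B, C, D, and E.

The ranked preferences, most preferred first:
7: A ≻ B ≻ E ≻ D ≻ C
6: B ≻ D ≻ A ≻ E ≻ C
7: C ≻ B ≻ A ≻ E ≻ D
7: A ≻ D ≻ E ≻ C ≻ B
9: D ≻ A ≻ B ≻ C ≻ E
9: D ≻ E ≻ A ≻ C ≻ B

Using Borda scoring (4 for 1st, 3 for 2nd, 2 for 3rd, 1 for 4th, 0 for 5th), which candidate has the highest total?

A: 7×4 + 6×2 + 7×2 + 7×4 + 9×3 + 9×2 = 127
B: 7×3 + 6×4 + 7×3 + 7×0 + 9×2 + 9×0 = 84
C: 7×0 + 6×0 + 7×4 + 7×1 + 9×1 + 9×1 = 53
D: 7×1 + 6×3 + 7×0 + 7×3 + 9×4 + 9×4 = 118
E: 7×2 + 6×1 + 7×1 + 7×2 + 9×0 + 9×3 = 68

A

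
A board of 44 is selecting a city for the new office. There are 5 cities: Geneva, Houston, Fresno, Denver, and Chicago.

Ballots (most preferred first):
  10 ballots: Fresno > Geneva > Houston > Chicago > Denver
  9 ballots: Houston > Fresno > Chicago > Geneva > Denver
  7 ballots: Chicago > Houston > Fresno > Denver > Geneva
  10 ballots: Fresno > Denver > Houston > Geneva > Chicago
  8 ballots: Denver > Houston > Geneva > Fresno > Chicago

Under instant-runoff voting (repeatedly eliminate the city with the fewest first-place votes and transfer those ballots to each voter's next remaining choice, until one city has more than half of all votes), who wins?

Houston

Round 1: Geneva 0, Houston 9, Fresno 20, Denver 8, Chicago 7. Geneva eliminated.
Round 2: Houston 9, Fresno 20, Denver 8, Chicago 7. Chicago eliminated.
Round 3: Houston 16, Fresno 20, Denver 8. Denver eliminated.
Round 4: Houston 24, Fresno 20. Houston has a majority (≥23).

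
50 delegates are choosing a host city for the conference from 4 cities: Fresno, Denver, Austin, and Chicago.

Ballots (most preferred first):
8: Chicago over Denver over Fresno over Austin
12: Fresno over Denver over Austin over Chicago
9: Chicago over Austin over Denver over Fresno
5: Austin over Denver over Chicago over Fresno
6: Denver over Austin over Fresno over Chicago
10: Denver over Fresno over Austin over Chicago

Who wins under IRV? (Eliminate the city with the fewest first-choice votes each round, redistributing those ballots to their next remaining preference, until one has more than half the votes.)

Denver

Round 1: Fresno 12, Denver 16, Austin 5, Chicago 17. Austin eliminated.
Round 2: Fresno 12, Denver 21, Chicago 17. Fresno eliminated.
Round 3: Denver 33, Chicago 17. Denver has a majority (≥26).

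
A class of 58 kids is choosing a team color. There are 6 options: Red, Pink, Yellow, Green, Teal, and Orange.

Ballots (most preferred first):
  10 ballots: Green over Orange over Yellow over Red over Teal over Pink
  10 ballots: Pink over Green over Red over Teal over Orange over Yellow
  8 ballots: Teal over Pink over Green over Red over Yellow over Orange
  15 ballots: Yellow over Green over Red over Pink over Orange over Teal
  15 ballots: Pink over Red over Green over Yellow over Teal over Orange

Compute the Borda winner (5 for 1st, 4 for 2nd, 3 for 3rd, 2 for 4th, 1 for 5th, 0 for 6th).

Green

Red: 10×2 + 10×3 + 8×2 + 15×3 + 15×4 = 171
Pink: 10×0 + 10×5 + 8×4 + 15×2 + 15×5 = 187
Yellow: 10×3 + 10×0 + 8×1 + 15×5 + 15×2 = 143
Green: 10×5 + 10×4 + 8×3 + 15×4 + 15×3 = 219
Teal: 10×1 + 10×2 + 8×5 + 15×0 + 15×1 = 85
Orange: 10×4 + 10×1 + 8×0 + 15×1 + 15×0 = 65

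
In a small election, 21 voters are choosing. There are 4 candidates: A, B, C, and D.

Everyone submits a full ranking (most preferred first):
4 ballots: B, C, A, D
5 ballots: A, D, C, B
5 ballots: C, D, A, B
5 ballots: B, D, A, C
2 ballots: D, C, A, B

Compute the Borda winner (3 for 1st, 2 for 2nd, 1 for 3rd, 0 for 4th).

D

A: 4×1 + 5×3 + 5×1 + 5×1 + 2×1 = 31
B: 4×3 + 5×0 + 5×0 + 5×3 + 2×0 = 27
C: 4×2 + 5×1 + 5×3 + 5×0 + 2×2 = 32
D: 4×0 + 5×2 + 5×2 + 5×2 + 2×3 = 36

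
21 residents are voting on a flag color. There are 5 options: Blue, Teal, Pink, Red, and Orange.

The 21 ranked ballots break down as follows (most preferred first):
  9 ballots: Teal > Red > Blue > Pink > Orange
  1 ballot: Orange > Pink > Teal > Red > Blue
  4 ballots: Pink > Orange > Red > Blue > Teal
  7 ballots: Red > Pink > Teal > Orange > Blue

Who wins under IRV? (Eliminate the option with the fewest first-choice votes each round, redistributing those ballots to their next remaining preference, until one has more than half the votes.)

Round 1: Blue 0, Teal 9, Pink 4, Red 7, Orange 1. Blue eliminated.
Round 2: Teal 9, Pink 4, Red 7, Orange 1. Orange eliminated.
Round 3: Teal 9, Pink 5, Red 7. Pink eliminated.
Round 4: Teal 10, Red 11. Red has a majority (≥11).

Red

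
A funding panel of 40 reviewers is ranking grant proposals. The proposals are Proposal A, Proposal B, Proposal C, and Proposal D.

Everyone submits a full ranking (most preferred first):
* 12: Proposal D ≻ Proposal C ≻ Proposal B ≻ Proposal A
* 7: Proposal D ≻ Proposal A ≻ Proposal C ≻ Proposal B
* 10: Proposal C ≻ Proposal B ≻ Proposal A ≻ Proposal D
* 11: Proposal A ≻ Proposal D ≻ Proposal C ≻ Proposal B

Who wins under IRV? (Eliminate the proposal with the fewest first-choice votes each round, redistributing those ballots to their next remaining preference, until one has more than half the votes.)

Round 1: Proposal A 11, Proposal B 0, Proposal C 10, Proposal D 19. Proposal B eliminated.
Round 2: Proposal A 11, Proposal C 10, Proposal D 19. Proposal C eliminated.
Round 3: Proposal A 21, Proposal D 19. Proposal A has a majority (≥21).

Proposal A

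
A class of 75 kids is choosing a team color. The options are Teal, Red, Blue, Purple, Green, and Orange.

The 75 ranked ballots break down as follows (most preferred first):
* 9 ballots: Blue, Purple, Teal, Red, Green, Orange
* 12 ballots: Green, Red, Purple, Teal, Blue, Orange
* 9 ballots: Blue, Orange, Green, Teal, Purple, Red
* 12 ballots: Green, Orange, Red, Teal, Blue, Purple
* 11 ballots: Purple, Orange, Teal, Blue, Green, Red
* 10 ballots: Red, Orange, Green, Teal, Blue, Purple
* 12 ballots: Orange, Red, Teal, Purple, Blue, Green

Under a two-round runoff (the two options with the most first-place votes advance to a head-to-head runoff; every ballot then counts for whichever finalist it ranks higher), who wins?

Round 1 first-place votes: Teal 0, Red 10, Blue 18, Purple 11, Green 24, Orange 12. Green and Blue advance.
Runoff: Green is ranked above Blue on 34 ballots, Blue above Green on 41.

Blue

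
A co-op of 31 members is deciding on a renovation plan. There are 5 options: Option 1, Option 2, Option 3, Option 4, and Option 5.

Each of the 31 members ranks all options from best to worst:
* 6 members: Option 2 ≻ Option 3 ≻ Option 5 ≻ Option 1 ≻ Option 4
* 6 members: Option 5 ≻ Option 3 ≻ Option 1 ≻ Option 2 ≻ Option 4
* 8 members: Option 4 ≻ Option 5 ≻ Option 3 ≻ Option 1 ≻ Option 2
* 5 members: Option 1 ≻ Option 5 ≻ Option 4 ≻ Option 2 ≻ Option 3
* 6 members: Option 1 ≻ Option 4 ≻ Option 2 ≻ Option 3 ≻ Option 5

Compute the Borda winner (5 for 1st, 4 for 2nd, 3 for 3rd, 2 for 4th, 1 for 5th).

Option 5

Option 1: 6×2 + 6×3 + 8×2 + 5×5 + 6×5 = 101
Option 2: 6×5 + 6×2 + 8×1 + 5×2 + 6×3 = 78
Option 3: 6×4 + 6×4 + 8×3 + 5×1 + 6×2 = 89
Option 4: 6×1 + 6×1 + 8×5 + 5×3 + 6×4 = 91
Option 5: 6×3 + 6×5 + 8×4 + 5×4 + 6×1 = 106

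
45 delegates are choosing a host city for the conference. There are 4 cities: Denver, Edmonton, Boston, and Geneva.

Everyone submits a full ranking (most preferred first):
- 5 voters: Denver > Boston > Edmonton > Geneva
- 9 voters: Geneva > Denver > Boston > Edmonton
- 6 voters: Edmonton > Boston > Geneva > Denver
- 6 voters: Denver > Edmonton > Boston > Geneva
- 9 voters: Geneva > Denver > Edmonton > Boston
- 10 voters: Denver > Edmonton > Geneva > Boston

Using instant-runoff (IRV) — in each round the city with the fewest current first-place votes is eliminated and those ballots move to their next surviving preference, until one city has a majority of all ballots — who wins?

Geneva

Round 1: Denver 21, Edmonton 6, Boston 0, Geneva 18. Boston eliminated.
Round 2: Denver 21, Edmonton 6, Geneva 18. Edmonton eliminated.
Round 3: Denver 21, Geneva 24. Geneva has a majority (≥23).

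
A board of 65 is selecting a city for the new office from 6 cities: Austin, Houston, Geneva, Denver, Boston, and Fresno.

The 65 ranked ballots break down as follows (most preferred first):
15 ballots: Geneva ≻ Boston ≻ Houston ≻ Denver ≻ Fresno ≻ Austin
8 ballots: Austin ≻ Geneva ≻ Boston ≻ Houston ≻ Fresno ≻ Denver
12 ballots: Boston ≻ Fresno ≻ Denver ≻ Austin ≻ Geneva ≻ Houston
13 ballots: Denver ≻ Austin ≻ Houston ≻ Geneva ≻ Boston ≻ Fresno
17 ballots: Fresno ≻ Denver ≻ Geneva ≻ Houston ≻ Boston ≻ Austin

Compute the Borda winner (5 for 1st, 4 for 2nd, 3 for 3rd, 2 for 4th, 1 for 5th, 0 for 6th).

Denver

Austin: 15×0 + 8×5 + 12×2 + 13×4 + 17×0 = 116
Houston: 15×3 + 8×2 + 12×0 + 13×3 + 17×2 = 134
Geneva: 15×5 + 8×4 + 12×1 + 13×2 + 17×3 = 196
Denver: 15×2 + 8×0 + 12×3 + 13×5 + 17×4 = 199
Boston: 15×4 + 8×3 + 12×5 + 13×1 + 17×1 = 174
Fresno: 15×1 + 8×1 + 12×4 + 13×0 + 17×5 = 156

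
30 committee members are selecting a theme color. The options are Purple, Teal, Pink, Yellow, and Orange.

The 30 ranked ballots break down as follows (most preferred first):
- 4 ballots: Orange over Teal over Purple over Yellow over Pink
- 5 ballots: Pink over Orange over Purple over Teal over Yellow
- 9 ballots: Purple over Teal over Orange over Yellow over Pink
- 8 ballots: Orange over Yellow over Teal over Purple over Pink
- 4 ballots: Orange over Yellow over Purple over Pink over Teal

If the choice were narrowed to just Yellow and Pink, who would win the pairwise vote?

Yellow

Yellow is ranked above Pink on 25 ballots; Pink above Yellow on 5.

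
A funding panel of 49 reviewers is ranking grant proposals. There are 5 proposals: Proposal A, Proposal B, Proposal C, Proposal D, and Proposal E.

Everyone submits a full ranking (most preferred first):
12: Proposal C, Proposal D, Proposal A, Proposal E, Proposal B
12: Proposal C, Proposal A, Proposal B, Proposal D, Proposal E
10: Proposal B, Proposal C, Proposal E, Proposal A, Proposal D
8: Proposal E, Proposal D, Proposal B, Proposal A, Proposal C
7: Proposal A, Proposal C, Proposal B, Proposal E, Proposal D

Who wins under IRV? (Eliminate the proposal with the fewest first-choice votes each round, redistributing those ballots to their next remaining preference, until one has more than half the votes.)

Round 1: Proposal A 7, Proposal B 10, Proposal C 24, Proposal D 0, Proposal E 8. Proposal D eliminated.
Round 2: Proposal A 7, Proposal B 10, Proposal C 24, Proposal E 8. Proposal A eliminated.
Round 3: Proposal B 10, Proposal C 31, Proposal E 8. Proposal C has a majority (≥25).

Proposal C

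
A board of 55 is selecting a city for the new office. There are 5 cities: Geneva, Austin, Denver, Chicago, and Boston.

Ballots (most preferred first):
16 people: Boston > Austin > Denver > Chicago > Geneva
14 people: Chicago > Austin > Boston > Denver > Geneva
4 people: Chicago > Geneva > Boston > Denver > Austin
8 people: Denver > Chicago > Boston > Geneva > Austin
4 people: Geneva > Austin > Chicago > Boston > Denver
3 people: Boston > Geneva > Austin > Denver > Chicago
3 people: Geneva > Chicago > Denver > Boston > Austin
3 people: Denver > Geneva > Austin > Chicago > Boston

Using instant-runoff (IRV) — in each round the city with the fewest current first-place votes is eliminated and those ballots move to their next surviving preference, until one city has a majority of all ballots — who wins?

Chicago

Round 1: Geneva 7, Austin 0, Denver 11, Chicago 18, Boston 19. Austin eliminated.
Round 2: Geneva 7, Denver 11, Chicago 18, Boston 19. Geneva eliminated.
Round 3: Denver 11, Chicago 25, Boston 19. Denver eliminated.
Round 4: Chicago 36, Boston 19. Chicago has a majority (≥28).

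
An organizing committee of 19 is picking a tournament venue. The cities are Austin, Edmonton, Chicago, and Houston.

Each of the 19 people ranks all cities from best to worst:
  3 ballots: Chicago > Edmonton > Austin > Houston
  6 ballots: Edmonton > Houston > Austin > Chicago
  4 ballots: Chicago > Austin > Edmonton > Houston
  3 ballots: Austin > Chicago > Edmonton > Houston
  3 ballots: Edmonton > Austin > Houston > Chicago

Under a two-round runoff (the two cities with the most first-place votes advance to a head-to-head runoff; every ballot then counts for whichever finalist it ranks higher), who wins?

Round 1 first-place votes: Austin 3, Edmonton 9, Chicago 7, Houston 0. Edmonton and Chicago advance.
Runoff: Edmonton is ranked above Chicago on 9 ballots, Chicago above Edmonton on 10.

Chicago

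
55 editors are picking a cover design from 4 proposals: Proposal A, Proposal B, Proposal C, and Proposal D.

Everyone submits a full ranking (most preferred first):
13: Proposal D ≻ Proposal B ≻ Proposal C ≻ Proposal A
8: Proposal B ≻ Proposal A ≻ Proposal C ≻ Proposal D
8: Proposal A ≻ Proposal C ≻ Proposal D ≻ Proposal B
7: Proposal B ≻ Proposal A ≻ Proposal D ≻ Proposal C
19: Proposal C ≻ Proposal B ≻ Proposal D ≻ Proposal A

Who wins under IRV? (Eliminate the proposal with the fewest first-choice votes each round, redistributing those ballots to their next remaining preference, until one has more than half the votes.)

Proposal B

Round 1: Proposal A 8, Proposal B 15, Proposal C 19, Proposal D 13. Proposal A eliminated.
Round 2: Proposal B 15, Proposal C 27, Proposal D 13. Proposal D eliminated.
Round 3: Proposal B 28, Proposal C 27. Proposal B has a majority (≥28).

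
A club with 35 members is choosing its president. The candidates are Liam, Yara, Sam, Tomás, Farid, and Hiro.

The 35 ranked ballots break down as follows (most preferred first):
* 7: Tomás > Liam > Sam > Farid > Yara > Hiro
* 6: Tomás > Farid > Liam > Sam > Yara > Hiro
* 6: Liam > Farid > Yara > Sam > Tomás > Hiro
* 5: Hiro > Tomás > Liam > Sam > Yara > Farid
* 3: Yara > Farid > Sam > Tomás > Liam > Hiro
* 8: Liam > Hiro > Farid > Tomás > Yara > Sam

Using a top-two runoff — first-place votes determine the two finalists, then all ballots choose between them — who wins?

Round 1 first-place votes: Liam 14, Yara 3, Sam 0, Tomás 13, Farid 0, Hiro 5. Liam and Tomás advance.
Runoff: Liam is ranked above Tomás on 14 ballots, Tomás above Liam on 21.

Tomás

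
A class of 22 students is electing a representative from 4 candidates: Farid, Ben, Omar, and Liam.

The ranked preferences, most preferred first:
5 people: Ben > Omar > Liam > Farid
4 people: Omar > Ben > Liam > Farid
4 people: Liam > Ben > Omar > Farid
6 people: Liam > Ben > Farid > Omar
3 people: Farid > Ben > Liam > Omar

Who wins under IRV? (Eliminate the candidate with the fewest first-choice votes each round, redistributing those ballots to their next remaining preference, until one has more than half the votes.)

Ben

Round 1: Farid 3, Ben 5, Omar 4, Liam 10. Farid eliminated.
Round 2: Ben 8, Omar 4, Liam 10. Omar eliminated.
Round 3: Ben 12, Liam 10. Ben has a majority (≥12).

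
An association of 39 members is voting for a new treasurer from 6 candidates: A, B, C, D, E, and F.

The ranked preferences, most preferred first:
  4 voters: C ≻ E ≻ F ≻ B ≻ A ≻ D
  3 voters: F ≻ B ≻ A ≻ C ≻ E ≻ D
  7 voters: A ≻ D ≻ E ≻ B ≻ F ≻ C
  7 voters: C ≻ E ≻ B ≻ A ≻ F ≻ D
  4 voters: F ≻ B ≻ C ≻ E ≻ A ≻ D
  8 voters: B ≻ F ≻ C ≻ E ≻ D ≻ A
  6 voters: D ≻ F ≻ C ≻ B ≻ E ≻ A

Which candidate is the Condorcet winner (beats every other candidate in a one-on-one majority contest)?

B vs A: 32–7
B vs C: 22–17
B vs D: 26–13
B vs E: 21–18
B vs F: 22–17
B beats every other candidate.

B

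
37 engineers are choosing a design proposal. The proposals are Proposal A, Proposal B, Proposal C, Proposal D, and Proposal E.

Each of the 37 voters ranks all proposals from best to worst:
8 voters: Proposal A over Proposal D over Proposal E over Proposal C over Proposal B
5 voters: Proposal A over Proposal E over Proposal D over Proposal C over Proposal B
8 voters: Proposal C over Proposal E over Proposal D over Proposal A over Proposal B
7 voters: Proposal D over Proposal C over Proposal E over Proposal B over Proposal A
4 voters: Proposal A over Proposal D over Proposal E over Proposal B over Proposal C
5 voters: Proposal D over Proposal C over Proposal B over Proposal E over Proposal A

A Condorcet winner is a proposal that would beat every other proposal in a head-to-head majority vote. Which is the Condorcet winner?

Proposal D

Proposal D vs Proposal A: 20–17
Proposal D vs Proposal B: 37–0
Proposal D vs Proposal C: 29–8
Proposal D vs Proposal E: 24–13
Proposal D beats every other proposal.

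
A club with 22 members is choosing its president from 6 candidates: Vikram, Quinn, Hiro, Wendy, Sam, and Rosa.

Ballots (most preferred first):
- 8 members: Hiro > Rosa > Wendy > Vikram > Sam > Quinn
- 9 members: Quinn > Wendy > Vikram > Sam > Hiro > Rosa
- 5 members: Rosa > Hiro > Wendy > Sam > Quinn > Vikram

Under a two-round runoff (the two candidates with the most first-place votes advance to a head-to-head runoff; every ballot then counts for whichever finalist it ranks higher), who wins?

Round 1 first-place votes: Vikram 0, Quinn 9, Hiro 8, Wendy 0, Sam 0, Rosa 5. Quinn and Hiro advance.
Runoff: Quinn is ranked above Hiro on 9 ballots, Hiro above Quinn on 13.

Hiro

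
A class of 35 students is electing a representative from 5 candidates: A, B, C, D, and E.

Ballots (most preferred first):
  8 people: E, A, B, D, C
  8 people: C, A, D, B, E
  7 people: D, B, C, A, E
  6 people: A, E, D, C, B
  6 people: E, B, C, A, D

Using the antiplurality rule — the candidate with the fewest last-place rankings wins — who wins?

Last-place votes: A 0, B 6, C 8, D 6, E 15.

A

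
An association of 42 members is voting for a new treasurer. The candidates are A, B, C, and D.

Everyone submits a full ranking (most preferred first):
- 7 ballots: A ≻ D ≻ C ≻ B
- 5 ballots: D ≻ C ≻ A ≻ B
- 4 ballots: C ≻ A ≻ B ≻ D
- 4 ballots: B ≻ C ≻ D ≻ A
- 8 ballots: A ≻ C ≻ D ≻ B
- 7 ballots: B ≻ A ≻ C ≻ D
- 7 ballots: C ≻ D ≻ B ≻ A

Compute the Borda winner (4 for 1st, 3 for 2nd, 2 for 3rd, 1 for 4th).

C

A: 7×4 + 5×2 + 4×3 + 4×1 + 8×4 + 7×3 + 7×1 = 114
B: 7×1 + 5×1 + 4×2 + 4×4 + 8×1 + 7×4 + 7×2 = 86
C: 7×2 + 5×3 + 4×4 + 4×3 + 8×3 + 7×2 + 7×4 = 123
D: 7×3 + 5×4 + 4×1 + 4×2 + 8×2 + 7×1 + 7×3 = 97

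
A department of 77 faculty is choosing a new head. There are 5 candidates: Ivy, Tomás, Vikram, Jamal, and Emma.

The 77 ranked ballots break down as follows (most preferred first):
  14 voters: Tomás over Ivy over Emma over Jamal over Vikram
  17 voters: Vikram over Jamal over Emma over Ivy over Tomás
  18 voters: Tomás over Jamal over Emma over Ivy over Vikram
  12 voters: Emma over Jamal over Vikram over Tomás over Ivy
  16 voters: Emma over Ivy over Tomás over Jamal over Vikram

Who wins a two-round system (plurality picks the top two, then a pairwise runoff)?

Round 1 first-place votes: Ivy 0, Tomás 32, Vikram 17, Jamal 0, Emma 28. Tomás and Emma advance.
Runoff: Tomás is ranked above Emma on 32 ballots, Emma above Tomás on 45.

Emma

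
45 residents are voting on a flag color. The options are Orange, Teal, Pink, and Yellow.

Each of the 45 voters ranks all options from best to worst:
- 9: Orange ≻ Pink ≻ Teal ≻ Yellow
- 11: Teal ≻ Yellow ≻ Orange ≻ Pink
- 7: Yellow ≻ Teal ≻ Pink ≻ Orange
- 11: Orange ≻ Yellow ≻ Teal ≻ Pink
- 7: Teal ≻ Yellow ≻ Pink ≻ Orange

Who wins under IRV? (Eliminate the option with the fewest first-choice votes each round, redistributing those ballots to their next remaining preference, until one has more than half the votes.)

Teal

Round 1: Orange 20, Teal 18, Pink 0, Yellow 7. Pink eliminated.
Round 2: Orange 20, Teal 18, Yellow 7. Yellow eliminated.
Round 3: Orange 20, Teal 25. Teal has a majority (≥23).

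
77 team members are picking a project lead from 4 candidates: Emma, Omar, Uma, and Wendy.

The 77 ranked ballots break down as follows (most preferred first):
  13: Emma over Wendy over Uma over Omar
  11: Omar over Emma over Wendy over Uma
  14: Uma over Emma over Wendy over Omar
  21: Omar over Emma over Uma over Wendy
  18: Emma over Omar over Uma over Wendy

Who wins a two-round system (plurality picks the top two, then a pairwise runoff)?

Round 1 first-place votes: Emma 31, Omar 32, Uma 14, Wendy 0. Omar and Emma advance.
Runoff: Omar is ranked above Emma on 32 ballots, Emma above Omar on 45.

Emma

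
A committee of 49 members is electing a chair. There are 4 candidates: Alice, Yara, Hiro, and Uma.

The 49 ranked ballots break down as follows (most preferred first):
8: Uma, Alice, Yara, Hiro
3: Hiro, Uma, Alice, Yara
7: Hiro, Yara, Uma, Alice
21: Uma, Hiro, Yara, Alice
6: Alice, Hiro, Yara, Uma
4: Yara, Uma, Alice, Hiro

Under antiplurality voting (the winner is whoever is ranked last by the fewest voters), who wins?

Last-place votes: Alice 28, Yara 3, Hiro 12, Uma 6.

Yara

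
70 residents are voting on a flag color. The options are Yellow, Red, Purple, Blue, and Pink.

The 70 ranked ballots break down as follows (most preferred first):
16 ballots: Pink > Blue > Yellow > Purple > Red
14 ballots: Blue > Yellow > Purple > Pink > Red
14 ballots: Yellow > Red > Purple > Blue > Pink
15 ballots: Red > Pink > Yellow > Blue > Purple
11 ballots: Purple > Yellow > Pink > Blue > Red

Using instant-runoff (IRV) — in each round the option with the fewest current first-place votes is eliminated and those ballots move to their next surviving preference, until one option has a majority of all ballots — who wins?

Yellow

Round 1: Yellow 14, Red 15, Purple 11, Blue 14, Pink 16. Purple eliminated.
Round 2: Yellow 25, Red 15, Blue 14, Pink 16. Blue eliminated.
Round 3: Yellow 39, Red 15, Pink 16. Yellow has a majority (≥36).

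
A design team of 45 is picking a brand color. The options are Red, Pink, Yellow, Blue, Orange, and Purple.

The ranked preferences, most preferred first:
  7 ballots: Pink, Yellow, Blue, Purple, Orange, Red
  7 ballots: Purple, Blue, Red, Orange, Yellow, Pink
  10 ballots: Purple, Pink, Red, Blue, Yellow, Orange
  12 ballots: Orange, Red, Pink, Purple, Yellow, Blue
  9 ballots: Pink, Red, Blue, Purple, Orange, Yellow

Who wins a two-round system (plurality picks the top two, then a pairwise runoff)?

Pink

Round 1 first-place votes: Red 0, Pink 16, Yellow 0, Blue 0, Orange 12, Purple 17. Purple and Pink advance.
Runoff: Purple is ranked above Pink on 17 ballots, Pink above Purple on 28.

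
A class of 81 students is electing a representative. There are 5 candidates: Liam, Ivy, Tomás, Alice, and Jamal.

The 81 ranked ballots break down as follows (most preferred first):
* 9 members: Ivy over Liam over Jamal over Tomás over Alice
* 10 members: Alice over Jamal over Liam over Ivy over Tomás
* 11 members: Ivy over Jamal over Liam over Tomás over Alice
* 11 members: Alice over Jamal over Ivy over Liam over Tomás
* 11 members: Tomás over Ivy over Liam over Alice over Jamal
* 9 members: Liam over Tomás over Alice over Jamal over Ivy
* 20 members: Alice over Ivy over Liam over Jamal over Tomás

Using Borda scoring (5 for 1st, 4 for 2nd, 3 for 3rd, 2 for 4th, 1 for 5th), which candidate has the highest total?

Liam: 9×4 + 10×3 + 11×3 + 11×2 + 11×3 + 9×5 + 20×3 = 259
Ivy: 9×5 + 10×2 + 11×5 + 11×3 + 11×4 + 9×1 + 20×4 = 286
Tomás: 9×2 + 10×1 + 11×2 + 11×1 + 11×5 + 9×4 + 20×1 = 172
Alice: 9×1 + 10×5 + 11×1 + 11×5 + 11×2 + 9×3 + 20×5 = 274
Jamal: 9×3 + 10×4 + 11×4 + 11×4 + 11×1 + 9×2 + 20×2 = 224

Ivy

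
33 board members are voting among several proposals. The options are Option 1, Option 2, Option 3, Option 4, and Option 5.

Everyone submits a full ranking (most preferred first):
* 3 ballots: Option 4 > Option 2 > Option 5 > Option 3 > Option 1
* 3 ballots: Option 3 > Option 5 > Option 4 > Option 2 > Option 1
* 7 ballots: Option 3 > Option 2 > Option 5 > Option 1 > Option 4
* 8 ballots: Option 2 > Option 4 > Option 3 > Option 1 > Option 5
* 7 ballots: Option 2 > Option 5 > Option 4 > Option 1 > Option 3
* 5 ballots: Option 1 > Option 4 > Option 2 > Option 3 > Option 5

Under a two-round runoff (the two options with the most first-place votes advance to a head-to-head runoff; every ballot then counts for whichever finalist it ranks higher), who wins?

Round 1 first-place votes: Option 1 5, Option 2 15, Option 3 10, Option 4 3, Option 5 0. Option 2 and Option 3 advance.
Runoff: Option 2 is ranked above Option 3 on 23 ballots, Option 3 above Option 2 on 10.

Option 2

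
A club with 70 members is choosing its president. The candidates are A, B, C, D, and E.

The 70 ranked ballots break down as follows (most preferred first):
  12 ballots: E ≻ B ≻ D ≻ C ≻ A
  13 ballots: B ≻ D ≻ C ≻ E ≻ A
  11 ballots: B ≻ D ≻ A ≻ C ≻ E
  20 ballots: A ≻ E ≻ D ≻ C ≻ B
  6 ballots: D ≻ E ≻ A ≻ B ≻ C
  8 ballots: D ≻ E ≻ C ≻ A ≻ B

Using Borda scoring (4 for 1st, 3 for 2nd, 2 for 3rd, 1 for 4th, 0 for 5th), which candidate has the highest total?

A: 12×0 + 13×0 + 11×2 + 20×4 + 6×2 + 8×1 = 122
B: 12×3 + 13×4 + 11×4 + 20×0 + 6×1 + 8×0 = 138
C: 12×1 + 13×2 + 11×1 + 20×1 + 6×0 + 8×2 = 85
D: 12×2 + 13×3 + 11×3 + 20×2 + 6×4 + 8×4 = 192
E: 12×4 + 13×1 + 11×0 + 20×3 + 6×3 + 8×3 = 163

D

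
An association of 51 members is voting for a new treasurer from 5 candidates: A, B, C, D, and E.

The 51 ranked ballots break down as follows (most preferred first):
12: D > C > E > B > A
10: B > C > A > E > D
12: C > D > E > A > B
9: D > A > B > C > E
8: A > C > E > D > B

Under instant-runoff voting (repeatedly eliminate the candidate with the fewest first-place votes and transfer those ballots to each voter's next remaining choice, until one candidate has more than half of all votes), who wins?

Round 1: A 8, B 10, C 12, D 21, E 0. E eliminated.
Round 2: A 8, B 10, C 12, D 21. A eliminated.
Round 3: B 10, C 20, D 21. B eliminated.
Round 4: C 30, D 21. C has a majority (≥26).

C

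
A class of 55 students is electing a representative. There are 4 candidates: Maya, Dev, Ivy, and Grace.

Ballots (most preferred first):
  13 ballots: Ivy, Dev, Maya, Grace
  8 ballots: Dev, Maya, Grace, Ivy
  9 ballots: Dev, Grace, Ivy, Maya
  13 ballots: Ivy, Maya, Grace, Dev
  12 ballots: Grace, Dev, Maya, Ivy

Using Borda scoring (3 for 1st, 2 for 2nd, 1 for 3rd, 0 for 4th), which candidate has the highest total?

Maya: 13×1 + 8×2 + 9×0 + 13×2 + 12×1 = 67
Dev: 13×2 + 8×3 + 9×3 + 13×0 + 12×2 = 101
Ivy: 13×3 + 8×0 + 9×1 + 13×3 + 12×0 = 87
Grace: 13×0 + 8×1 + 9×2 + 13×1 + 12×3 = 75

Dev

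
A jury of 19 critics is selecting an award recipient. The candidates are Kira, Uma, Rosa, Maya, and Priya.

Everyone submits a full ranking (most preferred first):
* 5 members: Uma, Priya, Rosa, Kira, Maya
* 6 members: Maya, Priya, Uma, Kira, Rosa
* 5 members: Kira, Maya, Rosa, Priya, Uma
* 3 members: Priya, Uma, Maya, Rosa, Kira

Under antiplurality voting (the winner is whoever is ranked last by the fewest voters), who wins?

Last-place votes: Kira 3, Uma 5, Rosa 6, Maya 5, Priya 0.

Priya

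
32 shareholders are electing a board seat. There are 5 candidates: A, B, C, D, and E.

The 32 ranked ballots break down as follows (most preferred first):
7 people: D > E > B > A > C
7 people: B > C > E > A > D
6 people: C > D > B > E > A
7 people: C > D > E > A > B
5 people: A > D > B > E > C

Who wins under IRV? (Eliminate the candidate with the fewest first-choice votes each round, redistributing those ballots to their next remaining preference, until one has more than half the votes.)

C

Round 1: A 5, B 7, C 13, D 7, E 0. E eliminated.
Round 2: A 5, B 7, C 13, D 7. A eliminated.
Round 3: B 7, C 13, D 12. B eliminated.
Round 4: C 20, D 12. C has a majority (≥17).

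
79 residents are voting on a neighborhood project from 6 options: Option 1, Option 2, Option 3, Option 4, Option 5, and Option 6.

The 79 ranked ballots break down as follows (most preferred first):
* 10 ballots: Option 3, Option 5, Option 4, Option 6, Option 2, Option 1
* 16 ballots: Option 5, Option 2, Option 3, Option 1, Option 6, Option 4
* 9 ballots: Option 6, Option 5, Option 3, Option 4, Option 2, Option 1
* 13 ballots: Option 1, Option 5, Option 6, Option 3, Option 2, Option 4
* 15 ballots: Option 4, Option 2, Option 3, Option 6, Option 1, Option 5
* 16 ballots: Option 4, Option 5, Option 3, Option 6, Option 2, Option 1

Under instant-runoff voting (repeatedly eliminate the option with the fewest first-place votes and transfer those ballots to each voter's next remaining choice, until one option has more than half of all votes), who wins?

Option 5

Round 1: Option 1 13, Option 2 0, Option 3 10, Option 4 31, Option 5 16, Option 6 9. Option 2 eliminated.
Round 2: Option 1 13, Option 3 10, Option 4 31, Option 5 16, Option 6 9. Option 6 eliminated.
Round 3: Option 1 13, Option 3 10, Option 4 31, Option 5 25. Option 3 eliminated.
Round 4: Option 1 13, Option 4 31, Option 5 35. Option 1 eliminated.
Round 5: Option 4 31, Option 5 48. Option 5 has a majority (≥40).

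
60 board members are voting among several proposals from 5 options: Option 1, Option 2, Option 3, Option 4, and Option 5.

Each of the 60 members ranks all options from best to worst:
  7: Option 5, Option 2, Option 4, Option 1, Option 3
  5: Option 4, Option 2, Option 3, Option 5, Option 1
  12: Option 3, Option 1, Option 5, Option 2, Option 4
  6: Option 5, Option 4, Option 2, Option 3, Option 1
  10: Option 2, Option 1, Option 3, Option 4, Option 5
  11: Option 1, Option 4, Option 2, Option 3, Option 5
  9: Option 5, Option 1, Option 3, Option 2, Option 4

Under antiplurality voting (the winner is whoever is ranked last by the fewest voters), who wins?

Last-place votes: Option 1 11, Option 2 0, Option 3 7, Option 4 21, Option 5 21.

Option 2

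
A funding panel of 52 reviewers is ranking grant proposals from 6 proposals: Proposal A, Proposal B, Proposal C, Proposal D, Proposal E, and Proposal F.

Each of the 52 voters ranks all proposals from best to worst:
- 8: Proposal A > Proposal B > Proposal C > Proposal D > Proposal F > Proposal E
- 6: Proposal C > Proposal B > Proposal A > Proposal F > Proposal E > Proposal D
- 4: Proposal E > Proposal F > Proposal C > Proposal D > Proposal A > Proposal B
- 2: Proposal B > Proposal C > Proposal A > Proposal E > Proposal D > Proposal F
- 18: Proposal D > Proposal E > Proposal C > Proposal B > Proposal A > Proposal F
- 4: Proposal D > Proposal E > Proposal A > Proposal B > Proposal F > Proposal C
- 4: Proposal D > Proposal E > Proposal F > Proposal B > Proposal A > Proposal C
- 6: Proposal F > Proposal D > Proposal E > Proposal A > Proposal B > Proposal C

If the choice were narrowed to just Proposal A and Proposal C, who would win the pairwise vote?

Proposal C

Proposal A is ranked above Proposal C on 22 ballots; Proposal C above Proposal A on 30.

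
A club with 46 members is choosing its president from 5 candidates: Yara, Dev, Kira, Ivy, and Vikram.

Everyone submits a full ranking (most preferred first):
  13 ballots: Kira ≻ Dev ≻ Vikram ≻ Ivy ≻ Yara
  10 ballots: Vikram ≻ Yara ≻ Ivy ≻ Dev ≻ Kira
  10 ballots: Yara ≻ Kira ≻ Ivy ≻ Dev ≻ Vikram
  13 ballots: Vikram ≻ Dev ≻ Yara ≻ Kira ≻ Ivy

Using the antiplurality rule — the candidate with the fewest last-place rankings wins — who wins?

Dev

Last-place votes: Yara 13, Dev 0, Kira 10, Ivy 13, Vikram 10.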